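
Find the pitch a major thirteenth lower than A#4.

The thirteenth's letter: A down six letter names plus an octave → C.
A major thirteenth spans 21 semitones, so from A#4 the target pitch is C#3.

C#3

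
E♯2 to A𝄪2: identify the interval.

E to A spans four letter names (E-F-G-A) — that makes it a fourth of some quality.
A perfect fourth would be 5 semitones; E#2 to A##2 is 6, one semitone wider, so the interval is augmented.

A4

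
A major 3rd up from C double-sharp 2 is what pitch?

Counting three letter names up from C lands on E.
Moving 4 semitones up from C##2 (the size of a major third) reaches E##2.

E double-sharp 2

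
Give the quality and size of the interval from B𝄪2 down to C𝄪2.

major seventh

Descending from B##2 to C##2 is the same interval as ascending C##2 to B##2.
C to B spans seven letter names (C-D-E-F-G-A-B): a seventh.
Counting semitones, C##2→B##2 is 11, which is the major seventh.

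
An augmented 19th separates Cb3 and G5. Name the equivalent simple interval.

A5

Each octave removed subtracts seven from the number: 19 − 14 = 5.
That makes an augmented nineteenth a compound augmented fifth — 2 octaves plus an augmented fifth.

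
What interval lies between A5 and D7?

perfect eleventh

A to D spans four letter names (A-B-C-D), plus an octave: an eleventh.
The perfect eleventh spans 17 semitones, and A5 to D7 is exactly 17 semitones — so this is a perfect eleventh.
(Equivalently, a compound perfect fourth: a perfect fourth plus an octave.)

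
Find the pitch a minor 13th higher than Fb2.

Counting six letter names plus an octave up from F lands on D.
A minor thirteenth is 20 semitones; 20 semitones up from Fb2 gives Dbb4.

Dbb4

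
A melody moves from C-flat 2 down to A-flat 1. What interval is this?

minor 3rd

Descending from Cb2 to Ab1 is the same interval as ascending Ab1 to Cb2.
A to C spans three letter names (A-B-C), so the interval is some kind of third.
A major third would be 4 semitones, but Ab1 to Cb2 is 3 — one semitone narrower, making it a minor third.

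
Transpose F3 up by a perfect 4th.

Bb3

Counting four letter names up from F lands on B.
A perfect fourth spans 5 semitones, so from F3 the target pitch is Bb3.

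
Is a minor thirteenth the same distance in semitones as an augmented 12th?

A minor thirteenth spans 20 semitones, and an augmented twelfth also spans 20 semitones — they're enharmonic.

Yes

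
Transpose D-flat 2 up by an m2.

E-double-flat 2

Two letter names up from D: E.
A minor second spans 1 semitone, so from Db2 the target pitch is Ebb2.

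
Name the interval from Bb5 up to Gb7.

minor 13th

B to G spans six letter names (B-C-D-E-F-G), plus an octave: a thirteenth.
At 20 semitones, Bb5→Gb7 falls one short of a major thirteenth: minor.
(Equivalently, a compound minor sixth: a minor sixth plus an octave.)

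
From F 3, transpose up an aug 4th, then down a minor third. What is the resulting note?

An augmented fourth up from F3 is B3.
B3 down a minor third → G#3 (3 semitones).

G sharp 3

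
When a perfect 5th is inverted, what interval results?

Interval numbers invert to sum to nine: 5 + 4 = 9, so a fifth inverts to a fourth.
Quality inverts too: perfect stays perfect. That makes the inversion a perfect fourth.

perfect 4th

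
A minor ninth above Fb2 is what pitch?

Two letters up from F (plus an octave) reaches G.
A minor ninth is 13 semitones; 13 semitones up from Fb2 gives Gbb3.

Gbb3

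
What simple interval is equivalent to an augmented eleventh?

augmented fourth

Subtracting seven from the interval number removes an octave: 11 − 7 = 4.
That makes an augmented eleventh a compound augmented fourth — an octave plus an augmented fourth.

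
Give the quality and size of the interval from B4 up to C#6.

major 9th

B to C spans two letter names (B-C), plus an octave, so the interval is some kind of ninth.
B4 to C#6 is 14 semitones, matching the major ninth exactly, so the quality is major.
(Equivalently, a compound major second: a major second plus an octave.)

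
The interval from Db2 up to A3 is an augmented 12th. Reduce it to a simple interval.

A5

Subtracting seven from the interval number removes an octave: 12 − 7 = 5.
That makes an augmented twelfth a compound augmented fifth — an octave plus an augmented fifth.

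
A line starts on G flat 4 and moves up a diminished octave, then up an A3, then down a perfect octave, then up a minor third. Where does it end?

A diminished octave up from Gb4 is Gbb5.
An augmented third up from Gbb5 is Bb5.
A perfect octave down from Bb5 is Bb4.
A minor third up from Bb4 is Db5.

D flat 5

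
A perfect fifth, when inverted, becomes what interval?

P4

Inverted interval numbers add to nine, so a fifth pairs with a fourth (5 + 4 = 9).
Quality inverts too: perfect stays perfect. That makes the inversion a perfect fourth.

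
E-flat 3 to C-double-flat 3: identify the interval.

Descending from Eb3 to Cbb3 is the same interval as ascending Cbb3 to Eb3.
C to E spans three letter names (C-D-E), so the interval is some kind of third.
A major third would be 4 semitones; Cbb3 to Eb3 is 5, one semitone wider, so the interval is augmented.

A3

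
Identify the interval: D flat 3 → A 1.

diminished eleventh

Descending from Db3 to A1 is the same interval as ascending A1 to Db3.
A to D spans four letter names (A-B-C-D), plus an octave, so the interval is some kind of eleventh.
A1 to Db3 spans 16 semitones — one semitone narrower than the perfect eleventh (17) — giving a diminished eleventh.
(Equivalently, a compound diminished fourth: a diminished fourth plus an octave.)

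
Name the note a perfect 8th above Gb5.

The letter stays G (same as the start), shifted an octave up.
Moving 12 semitones up from Gb5 (the size of a perfect octave) reaches Gb6.

Gb6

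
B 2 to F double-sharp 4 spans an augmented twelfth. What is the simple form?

Each octave removed subtracts seven from the number: 12 − 7 = 5.
Quality carries through unchanged, so the simple form is an augmented fifth.

augmented 5th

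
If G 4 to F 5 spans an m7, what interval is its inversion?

major second

The rule of nine gives the new number: 9 − 7 = 2, so a seventh becomes a second.
The quality also flips — minor becomes major — giving a major second.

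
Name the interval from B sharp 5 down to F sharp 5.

augmented fourth

Descending from B#5 to F#5 is the same interval as ascending F#5 to B#5.
F to B spans four letter names (F-G-A-B): a fourth.
F#5 to B#5 spans 6 semitones — one semitone wider than the perfect fourth (5) — giving an augmented fourth.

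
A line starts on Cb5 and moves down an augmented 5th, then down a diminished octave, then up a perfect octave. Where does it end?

Down an augmented fifth from Cb5: Fbb4 (8 semitones down).
Fbb4 down a diminished octave → Fb3 (11 semitones).
A perfect octave up from Fb3 is Fb4.

Fb4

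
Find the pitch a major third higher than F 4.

Counting three letter names up from F lands on A.
A major third is 4 semitones; 4 semitones up from F4 gives A4.

A 4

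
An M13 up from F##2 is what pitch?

D##4

Six letters up from F (plus an octave) reaches D.
A major thirteenth is 21 semitones; 21 semitones up from F##2 gives D##4.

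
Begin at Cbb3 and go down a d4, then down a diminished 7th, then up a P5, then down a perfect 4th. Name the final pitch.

B1

Down a diminished fourth from Cbb3: Gb2 (4 semitones down).
Gb2 down a diminished seventh → A1 (9 semitones).
A1 up a perfect fifth → E2 (7 semitones).
E2 down a perfect fourth → B1 (5 semitones).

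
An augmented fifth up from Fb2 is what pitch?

C3

The fifth takes the letter from F up to C.
An augmented fifth is 8 semitones; 8 semitones up from Fb2 gives C3.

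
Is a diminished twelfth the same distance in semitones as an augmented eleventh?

Yes

A diminished twelfth spans 18 semitones, and an augmented eleventh also spans 18 semitones — they're enharmonic.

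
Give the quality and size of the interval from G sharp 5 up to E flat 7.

G to E spans six letter names (G-A-B-C-D-E), plus an octave — that makes it a thirteenth of some quality.
G#5 to Eb7 spans 19 semitones — two semitones narrower than the major thirteenth (21) — giving a diminished thirteenth.
(Equivalently, a compound diminished sixth: a diminished sixth plus an octave.)

diminished thirteenth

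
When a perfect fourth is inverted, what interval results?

Inverted interval numbers add to nine, so a fourth pairs with a fifth (4 + 5 = 9).
And perfect stays perfect under inversion, so we get a perfect fifth.

P5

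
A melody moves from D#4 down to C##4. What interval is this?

minor 2nd

Descending from D#4 to C##4 is the same interval as ascending C##4 to D#4.
C to D spans two letter names (C-D) — that makes it a second of some quality.
C##4 to D#4 is 1 semitone, a half step short of the major second (2), so this is minor.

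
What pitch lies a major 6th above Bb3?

The sixth takes the letter from B up to G.
A major sixth spans 9 semitones, so from Bb3 the target pitch is G4.

G4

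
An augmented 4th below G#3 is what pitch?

The fourth takes the letter from G down to D.
An augmented fourth spans 6 semitones, so from G#3 the target pitch is D3.

D3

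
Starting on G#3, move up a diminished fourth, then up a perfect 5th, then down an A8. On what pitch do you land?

Gb3

Up a diminished fourth from G#3: C4 (4 semitones up).
C4 up a perfect fifth → G4 (7 semitones).
Down an augmented octave from G4: Gb3 (13 semitones down).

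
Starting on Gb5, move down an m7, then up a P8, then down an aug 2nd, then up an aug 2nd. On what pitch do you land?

Gb5 down a minor seventh → Ab4 (10 semitones).
A perfect octave up from Ab4 is Ab5.
Down an augmented second from Ab5: Gbb5 (3 semitones down).
Up an augmented second from Gbb5: Ab5 (3 semitones up).

Ab5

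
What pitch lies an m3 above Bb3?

Db4

Counting three letter names up from B lands on D.
A minor third spans 3 semitones, so from Bb3 the target pitch is Db4.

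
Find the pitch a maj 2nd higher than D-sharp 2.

The second takes the letter from D up to E.
Moving 2 semitones up from D#2 (the size of a major second) reaches E#2.

E-sharp 2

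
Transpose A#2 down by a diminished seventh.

The seventh takes the letter from A down to B.
A diminished seventh is 9 semitones; 9 semitones down from A#2 gives B##1.

B##1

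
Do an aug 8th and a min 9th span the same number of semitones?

An augmented octave spans 13 semitones, and a minor ninth also spans 13 semitones — they're enharmonic.

Yes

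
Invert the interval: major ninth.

First reduce the compound major ninth to its simple form, a major second.
The rule of nine gives the new number: 9 − 2 = 7, so a second becomes a seventh.
Quality inverts too: major becomes minor. That makes the inversion a minor seventh.

minor 7th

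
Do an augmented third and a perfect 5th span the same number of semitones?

An augmented third spans 5 semitones; a perfect fifth spans 7 semitones. They differ by 2.

No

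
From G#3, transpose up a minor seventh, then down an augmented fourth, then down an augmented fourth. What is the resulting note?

G#3 up a minor seventh → F#4 (10 semitones).
F#4 down an augmented fourth → C4 (6 semitones).
An augmented fourth down from C4 is Gb3.

Gb3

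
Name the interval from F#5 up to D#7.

major thirteenth

F to D spans six letter names (F-G-A-B-C-D), plus an octave — that makes it a thirteenth of some quality.
Counting semitones, F#5→D#7 is 21, which is the major thirteenth.
(Equivalently, a compound major sixth: a major sixth plus an octave.)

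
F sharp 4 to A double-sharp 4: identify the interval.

F to A spans three letter names (F-G-A) — that makes it a third of some quality.
The major third is 4 semitones; here we have 5, one semitone wider: augmented.

augmented third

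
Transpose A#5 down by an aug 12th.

D4

The twelfth's letter: A down five letter names plus an octave → D.
Moving 20 semitones down from A#5 (the size of an augmented twelfth) reaches D4.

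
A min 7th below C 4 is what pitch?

D 3

The seventh takes the letter from C down to D.
Moving 10 semitones down from C4 (the size of a minor seventh) reaches D3.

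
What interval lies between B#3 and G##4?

B to G spans six letter names (B-C-D-E-F-G): a sixth.
Counting semitones, B#3→G##4 is 9, which is the major sixth.

major sixth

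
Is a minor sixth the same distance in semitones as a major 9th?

No

A minor sixth spans 8 semitones; a major ninth spans 14 semitones. They differ by 6.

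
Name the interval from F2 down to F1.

perfect octave

Descending from F2 to F1 is the same interval as ascending F1 to F2.
F to F is the same letter name, plus an octave: an octave.
F1 to F2 is 12 semitones, matching the perfect octave exactly, so the quality is perfect.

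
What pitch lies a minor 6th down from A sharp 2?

C double-sharp 2

The sixth takes the letter from A down to C.
Moving 8 semitones down from A#2 (the size of a minor sixth) reaches C##2.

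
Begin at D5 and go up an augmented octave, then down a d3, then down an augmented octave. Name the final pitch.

B#4

An augmented octave up from D5 is D#6.
A diminished third down from D#6 is B##5.
B##5 down an augmented octave → B#4 (13 semitones).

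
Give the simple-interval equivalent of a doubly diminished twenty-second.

doubly diminished 8th

Each octave removed subtracts seven from the number: 22 − 14 = 8.
Quality carries through unchanged, so the simple form is a doubly diminished octave.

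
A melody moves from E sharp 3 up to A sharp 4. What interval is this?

perfect eleventh

E to A spans four letter names (E-F-G-A), plus an octave — that makes it an eleventh of some quality.
Counting semitones, E#3→A#4 is 17, which is the perfect eleventh.
(Equivalently, a compound perfect fourth: a perfect fourth plus an octave.)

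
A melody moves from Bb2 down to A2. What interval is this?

minor second

Descending from Bb2 to A2 is the same interval as ascending A2 to Bb2.
A to B spans two letter names (A-B): a second.
A major second would be 2 semitones, but A2 to Bb2 is 1 — one semitone narrower, making it a minor second.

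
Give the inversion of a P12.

First reduce the compound perfect twelfth to its simple form, a perfect fifth.
Interval numbers invert to sum to nine: 5 + 4 = 9, so a fifth inverts to a fourth.
Quality inverts too: perfect stays perfect. That makes the inversion a perfect fourth.

perfect fourth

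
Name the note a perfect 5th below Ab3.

The fifth takes the letter from A down to D.
A perfect fifth spans 7 semitones, so from Ab3 the target pitch is Db3.

Db3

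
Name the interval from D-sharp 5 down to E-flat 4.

A7

Descending from D#5 to Eb4 is the same interval as ascending Eb4 to D#5.
E to D spans seven letter names (E-F-G-A-B-C-D), so the interval is some kind of seventh.
A major seventh would be 11 semitones; Eb4 to D#5 is 12, one semitone wider, so the interval is augmented.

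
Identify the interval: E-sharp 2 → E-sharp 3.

E to E is the same letter name, plus an octave, so the interval is some kind of octave.
E#2 to E#3 is 12 semitones, matching the perfect octave exactly, so the quality is perfect.

P8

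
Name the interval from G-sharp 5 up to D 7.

diminished twelfth

G to D spans five letter names (G-A-B-C-D), plus an octave — that makes it a twelfth of some quality.
The perfect twelfth is 19 semitones; here we have 18, one semitone narrower: diminished.
(Equivalently, a compound diminished fifth: a diminished fifth plus an octave.)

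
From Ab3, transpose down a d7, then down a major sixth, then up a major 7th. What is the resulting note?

Down a diminished seventh from Ab3: B2 (9 semitones down).
A major sixth down from B2 is D2.
A major seventh up from D2 is C#3.

C#3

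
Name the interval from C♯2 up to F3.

C to F spans four letter names (C-D-E-F), plus an octave: an eleventh.
C#2 to F3 spans 16 semitones — one semitone narrower than the perfect eleventh (17) — giving a diminished eleventh.
(Equivalently, a compound diminished fourth: a diminished fourth plus an octave.)

diminished eleventh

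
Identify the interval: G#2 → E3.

minor sixth

G to E spans six letter names (G-A-B-C-D-E) — that makes it a sixth of some quality.
A major sixth would be 9 semitones, but G#2 to E3 is 8 — one semitone narrower, making it a minor sixth.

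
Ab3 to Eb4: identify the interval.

A to E spans five letter names (A-B-C-D-E): a fifth.
Counting semitones, Ab3→Eb4 is 7, which is the perfect fifth.

perfect 5th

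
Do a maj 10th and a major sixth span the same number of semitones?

No

16 semitones (major tenth) vs 9 semitones (major sixth): not equal.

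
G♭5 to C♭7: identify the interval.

perfect eleventh

G to C spans four letter names (G-A-B-C), plus an octave, so the interval is some kind of eleventh.
The perfect eleventh spans 17 semitones, and Gb5 to Cb7 is exactly 17 semitones — so this is a perfect eleventh.
(Equivalently, a compound perfect fourth: a perfect fourth plus an octave.)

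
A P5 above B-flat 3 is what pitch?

The fifth takes the letter from B up to F.
A perfect fifth spans 7 semitones, so from Bb3 the target pitch is F4.

F 4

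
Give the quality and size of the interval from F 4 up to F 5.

perfect octave

F to F is the same letter name, plus an octave — that makes it an octave of some quality.
The perfect octave spans 12 semitones, and F4 to F5 is exactly 12 semitones — so this is a perfect octave.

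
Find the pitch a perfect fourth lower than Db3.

Ab2

Four letter names down from D: A.
A perfect fourth is 5 semitones; 5 semitones down from Db3 gives Ab2.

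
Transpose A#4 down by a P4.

Four letter names down from A: E.
A perfect fourth is 5 semitones; 5 semitones down from A#4 gives E#4.

E#4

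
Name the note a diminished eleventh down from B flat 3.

F sharp 2

Counting four letter names plus an octave down from B lands on F.
A diminished eleventh spans 16 semitones, so from Bb3 the target pitch is F#2.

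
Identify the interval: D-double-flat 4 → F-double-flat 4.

D to F spans three letter names (D-E-F), so the interval is some kind of third.
Dbb4 to Fbb4 is 3 semitones, a half step short of the major third (4), so this is minor.

minor 3rd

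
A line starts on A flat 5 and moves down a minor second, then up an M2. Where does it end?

A 5

Ab5 down a minor second → G5 (1 semitone).
Up a major second from G5: A5 (2 semitones up).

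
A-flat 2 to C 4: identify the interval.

M10

A to C spans three letter names (A-B-C), plus an octave — that makes it a tenth of some quality.
The major tenth spans 16 semitones, and Ab2 to C4 is exactly 16 semitones — so this is a major tenth.
(Equivalently, a compound major third: a major third plus an octave.)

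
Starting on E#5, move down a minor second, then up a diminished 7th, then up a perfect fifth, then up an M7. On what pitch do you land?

E#5 down a minor second → D##5 (1 semitone).
Up a diminished seventh from D##5: C#6 (9 semitones up).
Up a perfect fifth from C#6: G#6 (7 semitones up).
G#6 up a major seventh → F##7 (11 semitones).

F##7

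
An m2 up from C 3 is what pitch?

D flat 3

The second takes the letter from C up to D.
A minor second spans 1 semitone, so from C3 the target pitch is Db3.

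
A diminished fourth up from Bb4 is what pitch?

Ebb5

The fourth takes the letter from B up to E.
Moving 4 semitones up from Bb4 (the size of a diminished fourth) reaches Ebb5.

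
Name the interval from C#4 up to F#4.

C to F spans four letter names (C-D-E-F) — that makes it a fourth of some quality.
The perfect fourth spans 5 semitones, and C#4 to F#4 is exactly 5 semitones — so this is a perfect fourth.

perfect fourth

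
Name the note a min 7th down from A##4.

Counting seven letter names down from A lands on B.
Moving 10 semitones down from A##4 (the size of a minor seventh) reaches B##3.

B##3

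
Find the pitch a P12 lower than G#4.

The twelfth's letter: G down five letter names plus an octave → C.
A perfect twelfth spans 19 semitones, so from G#4 the target pitch is C#3.

C#3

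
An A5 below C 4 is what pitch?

F flat 3

Counting five letter names down from C lands on F.
An augmented fifth is 8 semitones; 8 semitones down from C4 gives Fb3.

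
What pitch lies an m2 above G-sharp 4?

A 4

The second takes the letter from G up to A.
A minor second spans 1 semitone, so from G#4 the target pitch is A4.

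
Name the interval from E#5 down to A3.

augmented 12th

Descending from E#5 to A3 is the same interval as ascending A3 to E#5.
A to E spans five letter names (A-B-C-D-E), plus an octave — that makes it a twelfth of some quality.
A3 to E#5 spans 20 semitones — one semitone wider than the perfect twelfth (19) — giving an augmented twelfth.
(Equivalently, a compound augmented fifth: an augmented fifth plus an octave.)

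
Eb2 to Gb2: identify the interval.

E to G spans three letter names (E-F-G) — that makes it a third of some quality.
At 3 semitones, Eb2→Gb2 falls one short of a major third: minor.

m3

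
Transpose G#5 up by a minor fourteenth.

F#7

The fourteenth's letter: G up seven letter names plus an octave → F.
Moving 22 semitones up from G#5 (the size of a minor fourteenth) reaches F#7.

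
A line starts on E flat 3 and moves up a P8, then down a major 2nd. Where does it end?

D flat 4

A perfect octave up from Eb3 is Eb4.
A major second down from Eb4 is Db4.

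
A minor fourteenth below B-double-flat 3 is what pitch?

Counting seven letter names plus an octave down from B lands on C.
Moving 22 semitones down from Bbb3 (the size of a minor fourteenth) reaches Cb2.

C-flat 2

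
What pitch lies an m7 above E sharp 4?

D sharp 5

The seventh takes the letter from E up to D.
Moving 10 semitones up from E#4 (the size of a minor seventh) reaches D#5.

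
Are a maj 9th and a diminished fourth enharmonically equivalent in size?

A major ninth spans 14 semitones; a diminished fourth spans 4 semitones. They differ by 10.

No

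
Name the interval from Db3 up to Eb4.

major ninth

D to E spans two letter names (D-E), plus an octave — that makes it a ninth of some quality.
Counting semitones, Db3→Eb4 is 14, which is the major ninth.
(Equivalently, a compound major second: a major second plus an octave.)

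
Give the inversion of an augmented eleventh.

diminished fifth

First reduce the compound augmented eleventh to its simple form, an augmented fourth.
The rule of nine gives the new number: 9 − 4 = 5, so a fourth becomes a fifth.
The quality also flips — augmented becomes diminished — giving a diminished fifth.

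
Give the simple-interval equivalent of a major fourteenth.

Each octave removed subtracts seven from the number: 14 − 7 = 7.
That makes a major fourteenth a compound major seventh — an octave plus a major seventh.

major 7th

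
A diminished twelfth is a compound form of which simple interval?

Subtracting seven from the interval number removes an octave: 12 − 7 = 5.
That makes a diminished twelfth a compound diminished fifth — an octave plus a diminished fifth.

d5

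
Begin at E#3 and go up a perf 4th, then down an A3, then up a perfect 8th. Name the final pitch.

A perfect fourth up from E#3 is A#3.
Down an augmented third from A#3: F3 (5 semitones down).
Up a perfect octave from F3: F4 (12 semitones up).

F4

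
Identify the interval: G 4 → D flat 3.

Descending from G4 to Db3 is the same interval as ascending Db3 to G4.
D to G spans four letter names (D-E-F-G), plus an octave: an eleventh.
A perfect eleventh would be 17 semitones; Db3 to G4 is 18, one semitone wider, so the interval is augmented.
(Equivalently, a compound augmented fourth: an augmented fourth plus an octave.)

augmented 11th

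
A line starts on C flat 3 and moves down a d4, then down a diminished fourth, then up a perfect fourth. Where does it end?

Down a diminished fourth from Cb3: G2 (4 semitones down).
Down a diminished fourth from G2: D#2 (4 semitones down).
Up a perfect fourth from D#2: G#2 (5 semitones up).

G sharp 2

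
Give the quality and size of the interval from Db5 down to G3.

diminished twelfth

Descending from Db5 to G3 is the same interval as ascending G3 to Db5.
G to D spans five letter names (G-A-B-C-D), plus an octave — that makes it a twelfth of some quality.
G3 to Db5 spans 18 semitones — one semitone narrower than the perfect twelfth (19) — giving a diminished twelfth.
(Equivalently, a compound diminished fifth: a diminished fifth plus an octave.)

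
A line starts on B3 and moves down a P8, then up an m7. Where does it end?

A3

B3 down a perfect octave → B2 (12 semitones).
B2 up a minor seventh → A3 (10 semitones).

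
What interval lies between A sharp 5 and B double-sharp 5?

augmented 2nd

A to B spans two letter names (A-B) — that makes it a second of some quality.
The major second is 2 semitones; here we have 3, one semitone wider: augmented.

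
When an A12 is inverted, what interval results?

First reduce the compound augmented twelfth to its simple form, an augmented fifth.
Inverted interval numbers add to nine, so a fifth pairs with a fourth (5 + 4 = 9).
The quality also flips — augmented becomes diminished — giving a diminished fourth.

d4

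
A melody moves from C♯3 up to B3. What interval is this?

minor seventh

C to B spans seven letter names (C-D-E-F-G-A-B) — that makes it a seventh of some quality.
At 10 semitones, C#3→B3 falls one short of a major seventh: minor.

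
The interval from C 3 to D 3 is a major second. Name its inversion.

minor 7th

Inverted interval numbers add to nine, so a second pairs with a seventh (2 + 7 = 9).
Quality inverts too: major becomes minor. That makes the inversion a minor seventh.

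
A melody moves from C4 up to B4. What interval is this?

C to B spans seven letter names (C-D-E-F-G-A-B), so the interval is some kind of seventh.
C4 to B4 is 11 semitones, matching the major seventh exactly, so the quality is major.

M7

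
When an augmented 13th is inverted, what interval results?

First reduce the compound augmented thirteenth to its simple form, an augmented sixth.
Interval numbers invert to sum to nine: 6 + 3 = 9, so a sixth inverts to a third.
The quality also flips — augmented becomes diminished — giving a diminished third.

diminished 3rd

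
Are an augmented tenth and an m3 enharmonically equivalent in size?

No

An augmented tenth is 17 semitones but a minor third is 3 semitones — different sizes.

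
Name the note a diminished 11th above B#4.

E6

Four letters up from B (plus an octave) reaches E.
Moving 16 semitones up from B#4 (the size of a diminished eleventh) reaches E6.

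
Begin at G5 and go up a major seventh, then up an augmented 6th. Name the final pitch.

D##7

A major seventh up from G5 is F#6.
F#6 up an augmented sixth → D##7 (10 semitones).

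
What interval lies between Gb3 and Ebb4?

m6

G to E spans six letter names (G-A-B-C-D-E): a sixth.
Gb3 to Ebb4 is 8 semitones, a half step short of the major sixth (9), so this is minor.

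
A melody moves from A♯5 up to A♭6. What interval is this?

A to A is the same letter name, plus an octave: an octave.
A perfect octave would be 12 semitones; A#5 to Ab6 is 10, two semitones narrower, so the interval is doubly diminished.

doubly diminished 8th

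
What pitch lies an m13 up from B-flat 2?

Six letters up from B (plus an octave) reaches G.
Moving 20 semitones up from Bb2 (the size of a minor thirteenth) reaches Gb4.

G-flat 4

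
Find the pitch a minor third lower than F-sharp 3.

D-sharp 3

Counting three letter names down from F lands on D.
A minor third spans 3 semitones, so from F#3 the target pitch is D#3.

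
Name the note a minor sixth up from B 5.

G 6

Counting six letter names up from B lands on G.
A minor sixth is 8 semitones; 8 semitones up from B5 gives G6.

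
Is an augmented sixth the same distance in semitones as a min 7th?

An augmented sixth = 10 semitones = a minor seventh; enharmonically equal.

Yes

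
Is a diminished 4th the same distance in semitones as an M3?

Yes

A diminished fourth = 4 semitones = a major third; enharmonically equal.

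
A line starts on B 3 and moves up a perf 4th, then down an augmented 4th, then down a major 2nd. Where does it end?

A flat 3

Up a perfect fourth from B3: E4 (5 semitones up).
Down an augmented fourth from E4: Bb3 (6 semitones down).
Down a major second from Bb3: Ab3 (2 semitones down).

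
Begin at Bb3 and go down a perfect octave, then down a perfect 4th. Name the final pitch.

Down a perfect octave from Bb3: Bb2 (12 semitones down).
Down a perfect fourth from Bb2: F2 (5 semitones down).

F2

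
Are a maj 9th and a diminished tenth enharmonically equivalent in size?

A major ninth spans 14 semitones, and a diminished tenth also spans 14 semitones — they're enharmonic.

Yes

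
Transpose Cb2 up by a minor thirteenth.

Counting six letter names plus an octave up from C lands on A.
A minor thirteenth is 20 semitones; 20 semitones up from Cb2 gives Abb3.

Abb3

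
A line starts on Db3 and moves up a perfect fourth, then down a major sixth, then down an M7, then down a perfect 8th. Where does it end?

A perfect fourth up from Db3 is Gb3.
A major sixth down from Gb3 is Bbb2.
Bbb2 down a major seventh → Cbb2 (11 semitones).
Cbb2 down a perfect octave → Cbb1 (12 semitones).

Cbb1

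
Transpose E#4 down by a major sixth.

G#3

Six letter names down from E: G.
Moving 9 semitones down from E#4 (the size of a major sixth) reaches G#3.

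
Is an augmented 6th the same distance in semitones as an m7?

Yes

An augmented sixth spans 10 semitones, and a minor seventh also spans 10 semitones — they're enharmonic.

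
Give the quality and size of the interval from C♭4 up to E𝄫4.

m3

C to E spans three letter names (C-D-E): a third.
At 3 semitones, Cb4→Ebb4 falls one short of a major third: minor.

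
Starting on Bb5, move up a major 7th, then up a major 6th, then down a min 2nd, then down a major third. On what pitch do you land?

C#7

Bb5 up a major seventh → A6 (11 semitones).
Up a major sixth from A6: F#7 (9 semitones up).
Down a minor second from F#7: E#7 (1 semitone down).
Down a major third from E#7: C#7 (4 semitones down).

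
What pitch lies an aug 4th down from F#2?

C2

Four letter names down from F: C.
An augmented fourth spans 6 semitones, so from F#2 the target pitch is C2.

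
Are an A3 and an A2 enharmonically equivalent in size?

An augmented third spans 5 semitones; an augmented second spans 3 semitones. They differ by 2.

No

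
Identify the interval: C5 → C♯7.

C to C is the same letter name, plus 2 octaves, so the interval is some kind of fifteenth.
C5 to C#7 spans 25 semitones — one semitone wider than the perfect fifteenth (24) — giving an augmented fifteenth.
(Equivalently, a compound augmented octave: an augmented octave plus an octave.)

augmented fifteenth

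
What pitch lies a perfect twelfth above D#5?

Five letters up from D (plus an octave) reaches A.
A perfect twelfth is 19 semitones; 19 semitones up from D#5 gives A#6.

A#6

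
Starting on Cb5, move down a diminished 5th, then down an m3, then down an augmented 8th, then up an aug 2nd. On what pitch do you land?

E3

Cb5 down a diminished fifth → F4 (6 semitones).
A minor third down from F4 is D4.
An augmented octave down from D4 is Db3.
Up an augmented second from Db3: E3 (3 semitones up).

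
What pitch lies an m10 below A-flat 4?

Three letters down from A (plus an octave) reaches F.
A minor tenth spans 15 semitones, so from Ab4 the target pitch is F3.

F 3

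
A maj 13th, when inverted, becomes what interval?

m3

First reduce the compound major thirteenth to its simple form, a major sixth.
The rule of nine gives the new number: 9 − 6 = 3, so a sixth becomes a third.
And major becomes minor under inversion, so we get a minor third.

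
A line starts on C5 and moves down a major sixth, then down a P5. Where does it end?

Ab3

C5 down a major sixth → Eb4 (9 semitones).
Down a perfect fifth from Eb4: Ab3 (7 semitones down).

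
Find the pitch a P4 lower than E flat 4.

B flat 3

The fourth takes the letter from E down to B.
A perfect fourth is 5 semitones; 5 semitones down from Eb4 gives Bb3.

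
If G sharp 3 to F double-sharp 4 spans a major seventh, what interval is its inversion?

The rule of nine gives the new number: 9 − 7 = 2, so a seventh becomes a second.
The quality also flips — major becomes minor — giving a minor second.

minor second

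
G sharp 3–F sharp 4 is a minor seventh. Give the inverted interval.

The rule of nine gives the new number: 9 − 7 = 2, so a seventh becomes a second.
The quality also flips — minor becomes major — giving a major second.

major 2nd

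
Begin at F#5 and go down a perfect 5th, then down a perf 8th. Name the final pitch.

A perfect fifth down from F#5 is B4.
B4 down a perfect octave → B3 (12 semitones).

B3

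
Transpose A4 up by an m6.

F5

Six letter names up from A: F.
A minor sixth is 8 semitones; 8 semitones up from A4 gives F5.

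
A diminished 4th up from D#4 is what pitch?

Four letter names up from D: G.
Moving 4 semitones up from D#4 (the size of a diminished fourth) reaches G4.

G4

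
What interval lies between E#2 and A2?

E to A spans four letter names (E-F-G-A): a fourth.
A perfect fourth would be 5 semitones; E#2 to A2 is 4, one semitone narrower, so the interval is diminished.

diminished fourth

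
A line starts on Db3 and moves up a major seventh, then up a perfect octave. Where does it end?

C5

Up a major seventh from Db3: C4 (11 semitones up).
C4 up a perfect octave → C5 (12 semitones).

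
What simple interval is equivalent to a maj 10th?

M3

Subtracting seven from the interval number removes an octave: 10 − 7 = 3.
So a major tenth is an octave plus a major third. The quality is unchanged.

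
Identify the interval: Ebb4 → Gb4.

E to G spans three letter names (E-F-G): a third.
Counting semitones, Ebb4→Gb4 is 4, which is the major third.

major third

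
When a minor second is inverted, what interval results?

major seventh

Inverted interval numbers add to nine, so a second pairs with a seventh (2 + 7 = 9).
The quality also flips — minor becomes major — giving a major seventh.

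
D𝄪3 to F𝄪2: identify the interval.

Descending from D##3 to F##2 is the same interval as ascending F##2 to D##3.
F to D spans six letter names (F-G-A-B-C-D), so the interval is some kind of sixth.
Counting semitones, F##2→D##3 is 9, which is the major sixth.

major 6th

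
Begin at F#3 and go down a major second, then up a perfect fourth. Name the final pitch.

Down a major second from F#3: E3 (2 semitones down).
A perfect fourth up from E3 is A3.

A3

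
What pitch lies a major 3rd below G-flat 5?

E-double-flat 5

Counting three letter names down from G lands on E.
A major third is 4 semitones; 4 semitones down from Gb5 gives Ebb5.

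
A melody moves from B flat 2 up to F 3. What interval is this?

B to F spans five letter names (B-C-D-E-F) — that makes it a fifth of some quality.
Bb2 to F3 is 7 semitones, matching the perfect fifth exactly, so the quality is perfect.

perfect 5th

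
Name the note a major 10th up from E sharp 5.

G double-sharp 6

The tenth's letter: E up three letter names plus an octave → G.
A major tenth is 16 semitones; 16 semitones up from E#5 gives G##6.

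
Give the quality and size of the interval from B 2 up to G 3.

B to G spans six letter names (B-C-D-E-F-G): a sixth.
At 8 semitones, B2→G3 falls one short of a major sixth: minor.

minor sixth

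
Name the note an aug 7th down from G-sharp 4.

A-flat 3

The seventh takes the letter from G down to A.
Moving 12 semitones down from G#4 (the size of an augmented seventh) reaches Ab3.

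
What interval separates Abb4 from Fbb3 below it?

major tenth

Descending from Abb4 to Fbb3 is the same interval as ascending Fbb3 to Abb4.
F to A spans three letter names (F-G-A), plus an octave: a tenth.
Counting semitones, Fbb3→Abb4 is 16, which is the major tenth.
(Equivalently, a compound major third: a major third plus an octave.)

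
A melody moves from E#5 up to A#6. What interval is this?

E to A spans four letter names (E-F-G-A), plus an octave, so the interval is some kind of eleventh.
Counting semitones, E#5→A#6 is 17, which is the perfect eleventh.
(Equivalently, a compound perfect fourth: a perfect fourth plus an octave.)

perfect eleventh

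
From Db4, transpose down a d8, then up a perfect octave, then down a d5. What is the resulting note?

A diminished octave down from Db4 is D3.
D3 up a perfect octave → D4 (12 semitones).
D4 down a diminished fifth → G#3 (6 semitones).

G#3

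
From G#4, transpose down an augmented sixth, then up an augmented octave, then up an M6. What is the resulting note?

G#5

Down an augmented sixth from G#4: Bb3 (10 semitones down).
Up an augmented octave from Bb3: B4 (13 semitones up).
B4 up a major sixth → G#5 (9 semitones).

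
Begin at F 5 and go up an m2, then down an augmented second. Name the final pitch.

Up a minor second from F5: Gb5 (1 semitone up).
Gb5 down an augmented second → Fbb5 (3 semitones).

F double-flat 5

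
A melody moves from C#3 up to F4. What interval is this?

diminished eleventh

C to F spans four letter names (C-D-E-F), plus an octave, so the interval is some kind of eleventh.
A perfect eleventh would be 17 semitones; C#3 to F4 is 16, one semitone narrower, so the interval is diminished.
(Equivalently, a compound diminished fourth: a diminished fourth plus an octave.)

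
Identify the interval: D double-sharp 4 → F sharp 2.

augmented 13th

Descending from D##4 to F#2 is the same interval as ascending F#2 to D##4.
F to D spans six letter names (F-G-A-B-C-D), plus an octave: a thirteenth.
F#2 to D##4 spans 22 semitones — one semitone wider than the major thirteenth (21) — giving an augmented thirteenth.
(Equivalently, a compound augmented sixth: an augmented sixth plus an octave.)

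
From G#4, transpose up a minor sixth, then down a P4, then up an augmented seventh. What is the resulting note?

A##5

A minor sixth up from G#4 is E5.
Down a perfect fourth from E5: B4 (5 semitones down).
Up an augmented seventh from B4: A##5 (12 semitones up).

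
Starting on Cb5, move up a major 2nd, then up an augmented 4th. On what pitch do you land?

A major second up from Cb5 is Db5.
Up an augmented fourth from Db5: G5 (6 semitones up).

G5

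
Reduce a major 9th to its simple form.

Take out an octave (7 from the number): 9 − 7 = 2.
Quality carries through unchanged, so the simple form is a major second.

major second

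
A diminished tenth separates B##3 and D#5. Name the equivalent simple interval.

diminished 3rd

Subtracting seven from the interval number removes an octave: 10 − 7 = 3.
That makes a diminished tenth a compound diminished third — an octave plus a diminished third.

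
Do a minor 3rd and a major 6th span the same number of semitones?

No

3 semitones (minor third) vs 9 semitones (major sixth): not equal.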